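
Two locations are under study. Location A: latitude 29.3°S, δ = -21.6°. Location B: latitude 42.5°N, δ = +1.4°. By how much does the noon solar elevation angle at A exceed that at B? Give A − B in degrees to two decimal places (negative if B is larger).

+33.40°

A: 90° − |-29.3 − (-21.6)| = 82.30°.
B: 90° − |42.5 − (1.4)| = 48.90°.
A − B = 82.30 − 48.90 = 33.40°.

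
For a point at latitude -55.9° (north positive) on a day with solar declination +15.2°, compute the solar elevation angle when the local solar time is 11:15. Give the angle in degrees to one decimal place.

18.3°

Hour angle H = 15° × (11.25 − 12) = -11.25°.
cos θ_z = sin φ sin δ + cos φ cos δ cos H = (-0.8281)(0.2622) + (0.5606)(0.9650)(0.9808) = 0.3135.
θ_z = arccos(0.3135) = 71.73°, so the elevation is 90° − 71.73° = 18.27°.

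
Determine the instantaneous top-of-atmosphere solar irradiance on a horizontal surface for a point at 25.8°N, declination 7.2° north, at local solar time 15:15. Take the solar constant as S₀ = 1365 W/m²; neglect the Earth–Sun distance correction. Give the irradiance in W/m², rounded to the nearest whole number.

878 W/m²

Hour angle H = 15° × (15.25 − 12) = 48.75°.
With φ = 25.8°, δ = 7.2°, H = 48.75°: sin φ sin δ = 0.0545, cos φ cos δ cos H = 0.5889, so cos θ_z = 0.6434.
Top-of-atmosphere irradiance = S₀ cos θ_z = 1365 × 0.6434 = 878.24 W/m².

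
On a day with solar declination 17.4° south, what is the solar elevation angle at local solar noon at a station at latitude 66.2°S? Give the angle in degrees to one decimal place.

At local solar noon the hour angle is zero, so the elevation is 90° − |φ − δ| = 90° − |-66.2° − (-17.4°)| = 90° − 48.8° = 41.2°.

41.2°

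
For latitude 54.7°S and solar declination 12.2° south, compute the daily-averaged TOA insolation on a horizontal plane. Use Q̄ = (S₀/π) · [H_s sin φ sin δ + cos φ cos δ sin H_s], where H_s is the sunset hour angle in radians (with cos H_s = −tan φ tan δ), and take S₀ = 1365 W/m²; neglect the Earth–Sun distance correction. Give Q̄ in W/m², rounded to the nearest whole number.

The sunset hour angle satisfies cos H_s = −tan φ tan δ = -0.3054, giving H_s = 107.78°. In radians, H_s = 1.8811.
H_s sin φ sin δ = 1.8811 × -0.8161 × -0.2113 = 0.3244.
cos φ cos δ sin H_s = 0.5779 × 0.9774 × 0.9522 = 0.5378.
Q̄ = (1365/π) × (0.3244 + 0.5378) = 434.49 × 0.8622 = 374.62 W/m².

375 W/m²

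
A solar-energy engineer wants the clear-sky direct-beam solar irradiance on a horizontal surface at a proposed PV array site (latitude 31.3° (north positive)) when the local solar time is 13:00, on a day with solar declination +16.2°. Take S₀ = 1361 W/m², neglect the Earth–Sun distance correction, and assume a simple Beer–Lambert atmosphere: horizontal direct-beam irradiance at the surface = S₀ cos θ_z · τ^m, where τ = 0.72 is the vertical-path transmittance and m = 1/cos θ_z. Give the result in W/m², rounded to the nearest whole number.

Hour angle H = 15° × (13 − 12) = 15.00°.
With φ = 31.3°, δ = 16.2°, H = 15.00°: sin φ sin δ = 0.1449, cos φ cos δ cos H = 0.7926, so cos θ_z = 0.9375.
Air mass m = 1/cos θ_z = 1/0.9375 = 1.067; τ^m = 0.72^1.067 = 0.7043.
Surface direct beam = 1361 × 0.9375 × 0.7043 = 898.64 W/m².

899 W/m²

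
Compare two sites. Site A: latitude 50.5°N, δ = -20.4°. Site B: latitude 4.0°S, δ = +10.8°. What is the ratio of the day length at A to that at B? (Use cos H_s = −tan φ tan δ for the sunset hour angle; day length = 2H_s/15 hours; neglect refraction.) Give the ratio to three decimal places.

0.708

A: H_s = arccos(−tan 50.5° · tan -20.4°) = 63.18°, so 2H_s/15 = 8.4240 h.
B: H_s = arccos(−tan -4.0° · tan 10.8°) = 89.24°, so 2H_s/15 = 11.8987 h.
Ratio A/B = 8.4240 / 11.8987 = 0.7080.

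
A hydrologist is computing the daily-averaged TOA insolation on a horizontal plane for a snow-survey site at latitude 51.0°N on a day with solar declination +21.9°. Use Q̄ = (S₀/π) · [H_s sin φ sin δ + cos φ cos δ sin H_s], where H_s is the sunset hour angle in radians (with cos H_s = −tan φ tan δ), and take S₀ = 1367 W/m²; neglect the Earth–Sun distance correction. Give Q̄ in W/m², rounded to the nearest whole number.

−tan φ tan δ = −(1.2349)(0.4020) = -0.4964; H_s = arccos(-0.4964) = 119.76°. In radians, H_s = 2.0902.
H_s sin φ sin δ = 2.0902 × 0.7771 × 0.3730 = 0.6059.
cos φ cos δ sin H_s = 0.6293 × 0.9278 × 0.8681 = 0.5069.
Q̄ = (1367/π) × (0.6059 + 0.5069) = 435.13 × 1.1128 = 484.21 W/m².

484 W/m²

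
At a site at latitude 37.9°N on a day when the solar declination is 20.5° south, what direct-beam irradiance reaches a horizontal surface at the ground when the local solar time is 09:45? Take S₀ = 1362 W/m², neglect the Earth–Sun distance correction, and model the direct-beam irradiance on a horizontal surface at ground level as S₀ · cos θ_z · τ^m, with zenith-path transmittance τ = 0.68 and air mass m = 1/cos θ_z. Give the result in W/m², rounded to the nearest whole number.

207 W/m²

Hour angle H = 15° × (9.75 − 12) = -33.75°.
cos θ_z = sin(37.9°) sin(-20.5°) + cos(37.9°) cos(-20.5°) cos(-33.75°) = -0.2151 + 0.6146 = 0.3995.
Air mass m = 1/cos θ_z = 1/0.3995 = 2.503; τ^m = 0.68^2.503 = 0.3809.
Surface direct beam = 1362 × 0.3995 × 0.3809 = 207.25 W/m².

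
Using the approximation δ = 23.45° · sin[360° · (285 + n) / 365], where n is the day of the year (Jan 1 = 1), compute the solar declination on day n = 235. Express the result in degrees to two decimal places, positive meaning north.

+10.69°

360 × (285 + 235) / 365 = 512.877°; sin(512.877°) = 0.4559.
δ = 23.45 × 0.4559 = 10.691° ≈ +10.69°.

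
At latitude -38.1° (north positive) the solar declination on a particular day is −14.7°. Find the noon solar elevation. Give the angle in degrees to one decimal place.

At local solar noon the hour angle is zero, so the elevation is 90° − |φ − δ| = 90° − |-38.1° − (-14.7°)| = 90° − 23.4° = 66.6°.

66.6°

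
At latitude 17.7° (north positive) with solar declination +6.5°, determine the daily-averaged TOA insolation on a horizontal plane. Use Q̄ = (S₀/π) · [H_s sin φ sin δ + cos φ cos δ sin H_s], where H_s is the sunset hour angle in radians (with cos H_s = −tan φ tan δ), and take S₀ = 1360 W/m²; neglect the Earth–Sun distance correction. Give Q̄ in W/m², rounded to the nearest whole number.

−tan φ tan δ = −(0.3191)(0.1139) = -0.0363; H_s = arccos(-0.0363) = 92.08°. In radians, H_s = 1.6071.
H_s sin φ sin δ = 1.6071 × 0.3040 × 0.1132 = 0.0553.
cos φ cos δ sin H_s = 0.9527 × 0.9936 × 0.9993 = 0.9459.
Q̄ = (1360/π) × (0.0553 + 0.9459) = 432.90 × 1.0012 = 433.42 W/m².

433 W/m²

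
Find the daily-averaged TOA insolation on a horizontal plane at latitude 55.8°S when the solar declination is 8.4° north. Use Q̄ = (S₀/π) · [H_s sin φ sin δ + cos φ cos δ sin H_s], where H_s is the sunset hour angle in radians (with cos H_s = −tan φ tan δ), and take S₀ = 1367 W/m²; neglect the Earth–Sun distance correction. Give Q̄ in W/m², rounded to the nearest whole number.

165 W/m²

The sunset hour angle satisfies cos H_s = −tan φ tan δ = 0.2173, giving H_s = 77.45°. In radians, H_s = 1.3518.
H_s sin φ sin δ = 1.3518 × -0.8271 × 0.1461 = -0.1634.
cos φ cos δ sin H_s = 0.5621 × 0.9893 × 0.9761 = 0.5428.
Q̄ = (1367/π) × (-0.1634 + 0.5428) = 435.13 × 0.3794 = 165.09 W/m².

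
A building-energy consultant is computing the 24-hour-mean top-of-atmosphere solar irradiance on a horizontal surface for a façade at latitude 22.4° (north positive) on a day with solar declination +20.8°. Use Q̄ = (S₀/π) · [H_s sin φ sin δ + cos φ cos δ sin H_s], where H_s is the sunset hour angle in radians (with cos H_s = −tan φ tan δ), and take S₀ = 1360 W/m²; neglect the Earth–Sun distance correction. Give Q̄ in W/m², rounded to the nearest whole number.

−tan φ tan δ = −(0.4122)(0.3799) = -0.1566; H_s = arccos(-0.1566) = 99.01°. In radians, H_s = 1.7281.
H_s sin φ sin δ = 1.7281 × 0.3811 × 0.3551 = 0.2339.
cos φ cos δ sin H_s = 0.9245 × 0.9348 × 0.9877 = 0.8536.
Q̄ = (1360/π) × (0.2339 + 0.8536) = 432.90 × 1.0875 = 470.78 W/m².

471 W/m²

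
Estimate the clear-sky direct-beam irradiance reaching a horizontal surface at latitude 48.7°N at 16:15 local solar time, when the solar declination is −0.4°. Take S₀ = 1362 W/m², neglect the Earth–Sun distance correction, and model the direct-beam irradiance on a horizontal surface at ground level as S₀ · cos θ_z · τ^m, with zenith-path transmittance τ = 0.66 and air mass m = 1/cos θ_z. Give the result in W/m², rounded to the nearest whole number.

92 W/m²

Hour angle H = 15° × (16.25 − 12) = 63.75°.
With φ = 48.7°, δ = -0.4°, H = 63.75°: sin φ sin δ = -0.0052, cos φ cos δ cos H = 0.2919, so cos θ_z = 0.2867.
Air mass m = 1/cos θ_z = 1/0.2867 = 3.488; τ^m = 0.66^3.488 = 0.2347.
Surface direct beam = 1362 × 0.2867 × 0.2347 = 91.65 W/m².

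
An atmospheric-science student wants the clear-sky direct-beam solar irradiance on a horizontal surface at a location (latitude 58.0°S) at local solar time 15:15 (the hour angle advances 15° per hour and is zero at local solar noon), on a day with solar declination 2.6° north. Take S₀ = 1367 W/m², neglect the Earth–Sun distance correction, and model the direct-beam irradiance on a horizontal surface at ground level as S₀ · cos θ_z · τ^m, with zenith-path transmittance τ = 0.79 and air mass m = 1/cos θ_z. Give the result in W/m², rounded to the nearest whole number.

Hour angle H = 15° × (15.25 − 12) = 48.75°.
With φ = -58.0°, δ = 2.6°, H = 48.75°: sin φ sin δ = -0.0385, cos φ cos δ cos H = 0.3490, so cos θ_z = 0.3105.
Air mass m = 1/cos θ_z = 1/0.3105 = 3.221; τ^m = 0.79^3.221 = 0.4680.
Surface direct beam = 1367 × 0.3105 × 0.4680 = 198.64 W/m².

199 W/m²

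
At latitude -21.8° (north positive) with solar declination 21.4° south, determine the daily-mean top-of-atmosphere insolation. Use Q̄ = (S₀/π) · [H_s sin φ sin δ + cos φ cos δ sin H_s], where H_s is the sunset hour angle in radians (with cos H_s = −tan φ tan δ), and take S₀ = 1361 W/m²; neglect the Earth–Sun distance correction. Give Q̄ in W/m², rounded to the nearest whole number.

The sunset hour angle satisfies cos H_s = −tan φ tan δ = -0.1567, giving H_s = 99.02°. In radians, H_s = 1.7282.
H_s sin φ sin δ = 1.7282 × -0.3714 × -0.3649 = 0.2342.
cos φ cos δ sin H_s = 0.9285 × 0.9311 × 0.9876 = 0.8538.
Q̄ = (1361/π) × (0.2342 + 0.8538) = 433.22 × 1.0880 = 471.34 W/m².

471 W/m²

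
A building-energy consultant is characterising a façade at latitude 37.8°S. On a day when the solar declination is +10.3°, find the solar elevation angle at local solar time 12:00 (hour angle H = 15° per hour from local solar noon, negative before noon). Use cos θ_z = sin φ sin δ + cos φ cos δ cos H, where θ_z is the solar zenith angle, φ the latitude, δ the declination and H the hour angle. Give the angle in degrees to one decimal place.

Hour angle H = 15° × (12 − 12) = 0.00°.
cos θ_z = sin(-37.8°) sin(10.3°) + cos(-37.8°) cos(10.3°) cos(0.00°) = -0.1096 + 0.7774 = 0.6678.
θ_z = arccos(0.6678) = 48.10°, so the elevation is 90° − 48.10° = 41.90°.

41.9°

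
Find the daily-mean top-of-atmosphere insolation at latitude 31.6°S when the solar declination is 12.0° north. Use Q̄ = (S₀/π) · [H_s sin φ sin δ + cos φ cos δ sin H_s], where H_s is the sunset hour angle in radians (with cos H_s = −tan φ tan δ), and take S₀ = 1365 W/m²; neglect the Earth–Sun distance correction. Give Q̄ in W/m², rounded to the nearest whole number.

291 W/m²

The sunset hour angle satisfies cos H_s = −tan φ tan δ = 0.1308, giving H_s = 82.48°. In radians, H_s = 1.4395.
H_s sin φ sin δ = 1.4395 × -0.5240 × 0.2079 = -0.1568.
cos φ cos δ sin H_s = 0.8517 × 0.9781 × 0.9914 = 0.8259.
Q̄ = (1365/π) × (-0.1568 + 0.8259) = 434.49 × 0.6691 = 290.72 W/m².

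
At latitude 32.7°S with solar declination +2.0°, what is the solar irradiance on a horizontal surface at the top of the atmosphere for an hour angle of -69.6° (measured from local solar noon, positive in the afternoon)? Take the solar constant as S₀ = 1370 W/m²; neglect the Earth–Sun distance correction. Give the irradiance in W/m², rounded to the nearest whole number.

376 W/m²

With φ = -32.7°, δ = 2.0°, H = -69.60°: sin φ sin δ = -0.0189, cos φ cos δ cos H = 0.2931, so cos θ_z = 0.2742.
Top-of-atmosphere irradiance = S₀ cos θ_z = 1370 × 0.2742 = 375.65 W/m².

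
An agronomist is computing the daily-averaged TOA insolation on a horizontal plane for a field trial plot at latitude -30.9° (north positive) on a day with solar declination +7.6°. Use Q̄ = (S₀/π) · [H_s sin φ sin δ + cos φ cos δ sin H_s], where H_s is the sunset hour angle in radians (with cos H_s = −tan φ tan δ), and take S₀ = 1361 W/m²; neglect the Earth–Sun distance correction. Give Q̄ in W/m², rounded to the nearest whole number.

The sunset hour angle satisfies cos H_s = −tan φ tan δ = 0.0799, giving H_s = 85.42°. In radians, H_s = 1.4909.
H_s sin φ sin δ = 1.4909 × -0.5135 × 0.1323 = -0.1013.
cos φ cos δ sin H_s = 0.8581 × 0.9912 × 0.9968 = 0.8478.
Q̄ = (1361/π) × (-0.1013 + 0.8478) = 433.22 × 0.7465 = 323.40 W/m².

323 W/m²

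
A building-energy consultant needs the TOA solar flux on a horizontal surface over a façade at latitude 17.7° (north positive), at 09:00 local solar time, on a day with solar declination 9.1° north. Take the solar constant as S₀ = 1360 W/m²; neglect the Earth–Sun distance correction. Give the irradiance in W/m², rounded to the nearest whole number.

970 W/m²

Hour angle H = 15° × (9 − 12) = -45.00°.
cos θ_z = sin φ sin δ + cos φ cos δ cos H = (0.3040)(0.1582) + (0.9527)(0.9874)(0.7071) = 0.7133.
Top-of-atmosphere irradiance = S₀ cos θ_z = 1360 × 0.7133 = 970.09 W/m².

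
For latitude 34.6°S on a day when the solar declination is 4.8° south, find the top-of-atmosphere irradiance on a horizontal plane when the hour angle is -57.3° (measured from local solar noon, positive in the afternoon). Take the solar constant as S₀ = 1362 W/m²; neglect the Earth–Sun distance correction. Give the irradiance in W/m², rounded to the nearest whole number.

668 W/m²

cos θ_z = sin φ sin δ + cos φ cos δ cos H = (-0.5678)(-0.0837) + (0.8231)(0.9965)(0.5402) = 0.4906.
Top-of-atmosphere irradiance = S₀ cos θ_z = 1362 × 0.4906 = 668.20 W/m².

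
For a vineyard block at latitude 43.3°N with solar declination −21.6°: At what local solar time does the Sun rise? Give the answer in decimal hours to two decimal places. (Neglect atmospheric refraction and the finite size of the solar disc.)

−tan φ tan δ = −(0.9424)(-0.3959) = 0.3731; H_s = arccos(0.3731) = 68.09°.
Sunrise is at 12 − H_s/15 = 12 − 4.539 = 7.461 h local solar time.

7.46 h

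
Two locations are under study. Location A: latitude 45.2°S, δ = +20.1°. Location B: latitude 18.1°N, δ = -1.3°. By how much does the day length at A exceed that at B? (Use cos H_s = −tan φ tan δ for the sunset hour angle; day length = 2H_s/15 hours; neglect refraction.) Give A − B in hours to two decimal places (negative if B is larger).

A: H_s = arccos(−tan -45.2° · tan 20.1°) = 68.38°, so 2H_s/15 = 9.1173 h.
B: H_s = arccos(−tan 18.1° · tan -1.3°) = 89.58°, so 2H_s/15 = 11.9440 h.
A − B = 9.1173 − 11.9440 = -2.8267 h.

-2.83 h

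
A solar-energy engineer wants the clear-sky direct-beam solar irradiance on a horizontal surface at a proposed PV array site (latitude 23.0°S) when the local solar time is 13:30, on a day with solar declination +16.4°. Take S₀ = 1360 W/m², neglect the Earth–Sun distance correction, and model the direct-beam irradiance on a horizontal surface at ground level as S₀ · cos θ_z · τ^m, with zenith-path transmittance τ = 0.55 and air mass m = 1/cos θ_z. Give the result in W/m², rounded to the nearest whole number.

411 W/m²

Hour angle H = 15° × (13.5 − 12) = 22.50°.
cos θ_z = sin φ sin δ + cos φ cos δ cos H = (-0.3907)(0.2823) + (0.9205)(0.9593)(0.9239) = 0.7055.
Air mass m = 1/cos θ_z = 1/0.7055 = 1.417; τ^m = 0.55^1.417 = 0.4286.
Surface direct beam = 1360 × 0.7055 × 0.4286 = 411.23 W/m².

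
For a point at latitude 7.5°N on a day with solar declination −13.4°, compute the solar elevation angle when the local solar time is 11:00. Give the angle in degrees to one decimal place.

Hour angle H = 15° × (11 − 12) = -15.00°.
With φ = 7.5°, δ = -13.4°, H = -15.00°: sin φ sin δ = -0.0302, cos φ cos δ cos H = 0.9316, so cos θ_z = 0.9014.
θ_z = arccos(0.9014) = 25.66°, so the elevation is 90° − 25.66° = 64.34°.

64.3°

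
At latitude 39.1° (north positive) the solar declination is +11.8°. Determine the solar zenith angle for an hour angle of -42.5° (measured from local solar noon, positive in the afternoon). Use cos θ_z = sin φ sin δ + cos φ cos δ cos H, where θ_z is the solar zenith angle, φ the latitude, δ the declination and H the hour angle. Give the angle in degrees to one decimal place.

46.4°

cos θ_z = sin φ sin δ + cos φ cos δ cos H = (0.6307)(0.2045) + (0.7760)(0.9789)(0.7373) = 0.6891.
θ_z = arccos(0.6891) = 46.44°.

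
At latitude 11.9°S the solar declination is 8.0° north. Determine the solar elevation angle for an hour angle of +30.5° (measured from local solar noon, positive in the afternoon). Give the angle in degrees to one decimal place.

53.7°

cos θ_z = sin φ sin δ + cos φ cos δ cos H = (-0.2062)(0.1392) + (0.9785)(0.9903)(0.8616) = 0.8062.
θ_z = arccos(0.8062) = 36.27°, so the elevation is 90° − 36.27° = 53.73°.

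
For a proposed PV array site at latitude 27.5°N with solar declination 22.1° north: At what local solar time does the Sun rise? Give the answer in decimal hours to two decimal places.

−tan φ tan δ = −(0.5206)(0.4061) = -0.2114; H_s = arccos(-0.2114) = 102.20°.
Sunrise is at 12 − H_s/15 = 12 − 6.813 = 5.187 h local solar time.

5.19 h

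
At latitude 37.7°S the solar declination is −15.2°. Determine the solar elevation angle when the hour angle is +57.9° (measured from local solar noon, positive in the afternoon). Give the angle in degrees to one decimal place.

cos θ_z = sin φ sin δ + cos φ cos δ cos H = (-0.6115)(-0.2622) + (0.7912)(0.9650)(0.5314) = 0.5661.
θ_z = arccos(0.5661) = 55.52°, so the elevation is 90° − 55.52° = 34.48°.

34.5°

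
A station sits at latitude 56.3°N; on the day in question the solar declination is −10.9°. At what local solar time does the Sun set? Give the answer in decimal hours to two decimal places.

−tan φ tan δ = −(1.4994)(-0.1926) = 0.2888; H_s = arccos(0.2888) = 73.21°.
Sunset is at 12 + H_s/15 = 12 + 4.881 = 16.881 h local solar time.

16.88 h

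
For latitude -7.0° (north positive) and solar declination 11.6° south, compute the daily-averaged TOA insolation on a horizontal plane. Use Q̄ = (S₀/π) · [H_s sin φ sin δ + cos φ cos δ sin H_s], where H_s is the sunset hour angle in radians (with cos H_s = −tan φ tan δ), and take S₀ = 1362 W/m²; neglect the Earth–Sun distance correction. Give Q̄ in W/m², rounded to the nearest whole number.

438 W/m²

cos H_s = −tan(-7.0°) · tan(-11.6°) = -0.0252, so H_s = arccos(-0.0252) = 91.44°. In radians, H_s = 1.5959.
H_s sin φ sin δ = 1.5959 × -0.1219 × -0.2011 = 0.0391.
cos φ cos δ sin H_s = 0.9925 × 0.9796 × 0.9997 = 0.9720.
Q̄ = (1362/π) × (0.0391 + 0.9720) = 433.54 × 1.0111 = 438.35 W/m².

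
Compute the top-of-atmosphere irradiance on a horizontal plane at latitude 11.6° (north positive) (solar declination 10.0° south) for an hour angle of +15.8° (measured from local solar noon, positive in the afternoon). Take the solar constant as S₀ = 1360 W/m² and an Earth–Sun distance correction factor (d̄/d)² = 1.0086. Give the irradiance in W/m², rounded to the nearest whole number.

cos θ_z = sin φ sin δ + cos φ cos δ cos H = (0.2011)(-0.1736) + (0.9796)(0.9848)(0.9622) = 0.8933.
Top-of-atmosphere irradiance = S₀ (d̄/d)² cos θ_z = 1360 × 1.0086 × 0.8933 = 1225.34 W/m².

1225 W/m²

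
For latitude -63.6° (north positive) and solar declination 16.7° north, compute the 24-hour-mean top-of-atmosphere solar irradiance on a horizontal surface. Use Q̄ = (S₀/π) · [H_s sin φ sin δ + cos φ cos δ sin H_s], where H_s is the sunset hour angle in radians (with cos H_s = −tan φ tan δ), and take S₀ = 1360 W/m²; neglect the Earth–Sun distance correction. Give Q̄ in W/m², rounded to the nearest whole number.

cos H_s = −tan(-63.6°) · tan(16.7°) = 0.6044, so H_s = arccos(0.6044) = 52.81°. In radians, H_s = 0.9217.
H_s sin φ sin δ = 0.9217 × -0.8957 × 0.2874 = -0.2373.
cos φ cos δ sin H_s = 0.4446 × 0.9578 × 0.7966 = 0.3392.
Q̄ = (1360/π) × (-0.2373 + 0.3392) = 432.90 × 0.1019 = 44.11 W/m².

44 W/m²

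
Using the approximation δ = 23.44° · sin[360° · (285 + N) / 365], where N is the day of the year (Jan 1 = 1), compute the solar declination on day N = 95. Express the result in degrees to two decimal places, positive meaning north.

360 × (285 + 95) / 365 = 374.795°; sin(374.795°) = 0.2554.
δ = 23.44 × 0.2554 = 5.987° ≈ +5.99°.

+5.99°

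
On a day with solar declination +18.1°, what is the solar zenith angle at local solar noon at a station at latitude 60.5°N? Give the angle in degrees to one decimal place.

At local solar noon the hour angle is zero, so the zenith angle is |φ − δ| = |60.5° − (18.1°)| = 42.4°.

42.4°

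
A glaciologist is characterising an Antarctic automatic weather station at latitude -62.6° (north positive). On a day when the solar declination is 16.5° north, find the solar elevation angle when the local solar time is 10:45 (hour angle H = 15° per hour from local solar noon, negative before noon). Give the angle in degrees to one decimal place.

9.5°

Hour angle H = 15° × (10.75 − 12) = -18.75°.
cos θ_z = sin φ sin δ + cos φ cos δ cos H = (-0.8878)(0.2840) + (0.4602)(0.9588)(0.9469) = 0.1657.
θ_z = arccos(0.1657) = 80.46°, so the elevation is 90° − 80.46° = 9.54°.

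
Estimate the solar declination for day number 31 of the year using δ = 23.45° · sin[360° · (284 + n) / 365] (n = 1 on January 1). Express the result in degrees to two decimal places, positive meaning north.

360 × (284 + 31) / 365 = 310.685°; sin(310.685°) = -0.7583.
δ = 23.45 × -0.7583 = -17.782° ≈ -17.78°.

-17.78°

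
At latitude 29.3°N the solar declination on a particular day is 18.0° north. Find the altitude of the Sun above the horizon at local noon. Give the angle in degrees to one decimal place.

At local solar noon the hour angle is zero, so the elevation is 90° − |φ − δ| = 90° − |29.3° − (18.0°)| = 90° − 11.3° = 78.7°.

78.7°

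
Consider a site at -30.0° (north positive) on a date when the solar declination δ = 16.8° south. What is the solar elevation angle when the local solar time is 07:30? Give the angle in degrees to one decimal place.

Hour angle H = 15° × (7.5 − 12) = -67.50°.
cos θ_z = sin φ sin δ + cos φ cos δ cos H = (-0.5000)(-0.2890) + (0.8660)(0.9573)(0.3827) = 0.4618.
θ_z = arccos(0.4618) = 62.50°, so the elevation is 90° − 62.50° = 27.50°.

27.5°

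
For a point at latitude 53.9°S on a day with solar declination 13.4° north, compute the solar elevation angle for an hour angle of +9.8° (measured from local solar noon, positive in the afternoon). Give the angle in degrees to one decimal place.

cos θ_z = sin φ sin δ + cos φ cos δ cos H = (-0.8080)(0.2317) + (0.5892)(0.9728)(0.9854) = 0.3776.
θ_z = arccos(0.3776) = 67.81°, so the elevation is 90° − 67.81° = 22.19°.

22.2°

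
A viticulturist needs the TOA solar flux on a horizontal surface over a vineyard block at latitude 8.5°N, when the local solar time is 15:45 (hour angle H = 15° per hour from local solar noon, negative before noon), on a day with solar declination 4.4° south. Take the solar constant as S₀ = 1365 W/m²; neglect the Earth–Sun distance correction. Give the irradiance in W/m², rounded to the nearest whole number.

Hour angle H = 15° × (15.75 − 12) = 56.25°.
cos θ_z = sin(8.5°) sin(-4.4°) + cos(8.5°) cos(-4.4°) cos(56.25°) = -0.0113 + 0.5478 = 0.5365.
Top-of-atmosphere irradiance = S₀ cos θ_z = 1365 × 0.5365 = 732.32 W/m².

732 W/m²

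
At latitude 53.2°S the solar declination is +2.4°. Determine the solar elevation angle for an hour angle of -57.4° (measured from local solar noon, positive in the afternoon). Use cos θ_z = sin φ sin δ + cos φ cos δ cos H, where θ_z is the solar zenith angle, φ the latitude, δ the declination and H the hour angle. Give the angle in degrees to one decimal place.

cos θ_z = sin(-53.2°) sin(2.4°) + cos(-53.2°) cos(2.4°) cos(-57.40°) = -0.0335 + 0.3225 = 0.2890.
θ_z = arccos(0.2890) = 73.20°, so the elevation is 90° − 73.20° = 16.80°.

16.8°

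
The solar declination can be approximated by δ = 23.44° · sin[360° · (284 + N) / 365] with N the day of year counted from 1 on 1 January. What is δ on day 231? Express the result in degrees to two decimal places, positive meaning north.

+12.44°

360 × (284 + 231) / 365 = 507.945°; sin(507.945°) = 0.5307.
δ = 23.44 × 0.5307 = 12.440° ≈ +12.44°.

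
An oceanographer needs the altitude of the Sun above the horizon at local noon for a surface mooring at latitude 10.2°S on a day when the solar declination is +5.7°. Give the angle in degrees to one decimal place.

74.1°

At local solar noon the hour angle is zero, so the elevation is 90° − |φ − δ| = 90° − |-10.2° − (5.7°)| = 90° − 15.9° = 74.1°.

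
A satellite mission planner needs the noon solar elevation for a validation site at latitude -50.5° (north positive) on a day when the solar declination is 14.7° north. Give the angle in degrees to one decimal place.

24.8°

At local solar noon the hour angle is zero, so the elevation is 90° − |φ − δ| = 90° − |-50.5° − (14.7°)| = 90° − 65.2° = 24.8°.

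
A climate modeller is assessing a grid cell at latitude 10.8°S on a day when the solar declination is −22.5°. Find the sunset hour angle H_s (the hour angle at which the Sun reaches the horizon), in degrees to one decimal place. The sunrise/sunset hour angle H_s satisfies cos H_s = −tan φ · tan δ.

The sunset hour angle satisfies cos H_s = −tan φ tan δ = -0.0790, giving H_s = 94.53°.

94.5°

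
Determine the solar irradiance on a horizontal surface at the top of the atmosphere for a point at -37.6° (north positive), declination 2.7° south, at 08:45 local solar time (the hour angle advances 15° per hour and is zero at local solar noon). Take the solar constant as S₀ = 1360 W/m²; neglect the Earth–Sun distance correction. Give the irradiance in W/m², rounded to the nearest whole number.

Hour angle H = 15° × (8.75 − 12) = -48.75°.
cos θ_z = sin φ sin δ + cos φ cos δ cos H = (-0.6101)(-0.0471) + (0.7923)(0.9989)(0.6593) = 0.5505.
Top-of-atmosphere irradiance = S₀ cos θ_z = 1360 × 0.5505 = 748.68 W/m².

749 W/m²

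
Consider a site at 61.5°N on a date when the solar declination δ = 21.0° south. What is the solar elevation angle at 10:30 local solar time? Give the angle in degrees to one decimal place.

Hour angle H = 15° × (10.5 − 12) = -22.50°.
cos θ_z = sin φ sin δ + cos φ cos δ cos H = (0.8788)(-0.3584) + (0.4772)(0.9336)(0.9239) = 0.0966.
θ_z = arccos(0.0966) = 84.46°, so the elevation is 90° − 84.46° = 5.54°.

5.5°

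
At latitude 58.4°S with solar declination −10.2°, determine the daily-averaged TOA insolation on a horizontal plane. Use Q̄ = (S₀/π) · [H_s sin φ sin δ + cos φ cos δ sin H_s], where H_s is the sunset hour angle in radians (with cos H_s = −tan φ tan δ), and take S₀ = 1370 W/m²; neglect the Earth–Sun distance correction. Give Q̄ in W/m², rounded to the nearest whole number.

The sunset hour angle satisfies cos H_s = −tan φ tan δ = -0.2925, giving H_s = 107.01°. In radians, H_s = 1.8677.
H_s sin φ sin δ = 1.8677 × -0.8517 × -0.1771 = 0.2817.
cos φ cos δ sin H_s = 0.5240 × 0.9842 × 0.9562 = 0.4931.
Q̄ = (1370/π) × (0.2817 + 0.4931) = 436.08 × 0.7748 = 337.87 W/m².

338 W/m²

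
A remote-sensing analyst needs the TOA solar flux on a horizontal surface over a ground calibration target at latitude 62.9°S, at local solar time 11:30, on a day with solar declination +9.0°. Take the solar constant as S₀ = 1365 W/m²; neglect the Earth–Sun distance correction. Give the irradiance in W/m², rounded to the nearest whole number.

419 W/m²

Hour angle H = 15° × (11.5 − 12) = -7.50°.
cos θ_z = sin φ sin δ + cos φ cos δ cos H = (-0.8902)(0.1564) + (0.4555)(0.9877)(0.9914) = 0.3068.
Top-of-atmosphere irradiance = S₀ cos θ_z = 1365 × 0.3068 = 418.78 W/m².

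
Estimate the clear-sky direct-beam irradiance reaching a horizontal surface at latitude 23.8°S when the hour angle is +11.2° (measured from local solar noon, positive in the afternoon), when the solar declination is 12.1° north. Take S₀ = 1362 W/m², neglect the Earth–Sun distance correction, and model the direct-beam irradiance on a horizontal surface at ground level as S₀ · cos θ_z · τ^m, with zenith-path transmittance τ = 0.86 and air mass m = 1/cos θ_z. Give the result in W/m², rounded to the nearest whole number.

cos θ_z = sin φ sin δ + cos φ cos δ cos H = (-0.4035)(0.2096) + (0.9150)(0.9778)(0.9810) = 0.7931.
Air mass m = 1/cos θ_z = 1/0.7931 = 1.261; τ^m = 0.86^1.261 = 0.8268.
Surface direct beam = 1362 × 0.7931 × 0.8268 = 893.11 W/m².

893 W/m²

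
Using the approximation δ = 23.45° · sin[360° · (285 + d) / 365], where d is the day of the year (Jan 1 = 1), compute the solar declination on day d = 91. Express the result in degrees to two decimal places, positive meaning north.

360 × (285 + 91) / 365 = 370.849°; sin(370.849°) = 0.1882.
δ = 23.45 × 0.1882 = 4.413° ≈ +4.41°.

+4.41°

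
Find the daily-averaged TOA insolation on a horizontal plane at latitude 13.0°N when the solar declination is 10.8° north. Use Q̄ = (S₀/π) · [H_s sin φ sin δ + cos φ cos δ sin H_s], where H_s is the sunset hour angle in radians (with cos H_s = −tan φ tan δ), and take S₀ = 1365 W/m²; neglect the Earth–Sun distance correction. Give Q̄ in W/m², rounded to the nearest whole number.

445 W/m²

The sunset hour angle satisfies cos H_s = −tan φ tan δ = -0.0440, giving H_s = 92.52°. In radians, H_s = 1.6148.
H_s sin φ sin δ = 1.6148 × 0.2250 × 0.1874 = 0.0681.
cos φ cos δ sin H_s = 0.9744 × 0.9823 × 0.9990 = 0.9562.
Q̄ = (1365/π) × (0.0681 + 0.9562) = 434.49 × 1.0243 = 445.05 W/m².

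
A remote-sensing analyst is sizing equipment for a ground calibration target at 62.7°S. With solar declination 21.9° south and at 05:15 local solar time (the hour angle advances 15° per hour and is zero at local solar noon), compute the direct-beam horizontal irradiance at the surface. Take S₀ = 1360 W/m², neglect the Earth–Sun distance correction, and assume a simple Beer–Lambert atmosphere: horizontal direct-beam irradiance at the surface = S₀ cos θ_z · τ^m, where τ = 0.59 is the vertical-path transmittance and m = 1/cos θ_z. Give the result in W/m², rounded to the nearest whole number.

Hour angle H = 15° × (5.25 − 12) = -101.25°.
cos θ_z = sin φ sin δ + cos φ cos δ cos H = (-0.8886)(-0.3730) + (0.4586)(0.9278)(-0.1951) = 0.2484.
Air mass m = 1/cos θ_z = 1/0.2484 = 4.026; τ^m = 0.59^4.026 = 0.1195.
Surface direct beam = 1360 × 0.2484 × 0.1195 = 40.37 W/m².

40 W/m²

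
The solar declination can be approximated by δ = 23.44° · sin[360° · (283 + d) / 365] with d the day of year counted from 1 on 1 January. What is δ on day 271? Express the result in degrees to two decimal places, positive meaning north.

360 × (283 + 271) / 365 = 546.411°; sin(546.411°) = -0.1117.
δ = 23.44 × -0.1117 = -2.618° ≈ -2.62°.

-2.62°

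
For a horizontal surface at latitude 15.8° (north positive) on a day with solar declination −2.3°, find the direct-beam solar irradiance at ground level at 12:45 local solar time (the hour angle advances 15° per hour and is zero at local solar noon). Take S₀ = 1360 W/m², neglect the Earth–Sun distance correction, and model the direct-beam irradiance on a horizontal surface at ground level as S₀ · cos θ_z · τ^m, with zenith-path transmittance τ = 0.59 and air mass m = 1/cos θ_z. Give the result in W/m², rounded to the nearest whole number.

Hour angle H = 15° × (12.75 − 12) = 11.25°.
cos θ_z = sin(15.8°) sin(-2.3°) + cos(15.8°) cos(-2.3°) cos(11.25°) = -0.0109 + 0.9430 = 0.9321.
Air mass m = 1/cos θ_z = 1/0.9321 = 1.073; τ^m = 0.59^1.073 = 0.5677.
Surface direct beam = 1360 × 0.9321 × 0.5677 = 719.65 W/m².

720 W/m²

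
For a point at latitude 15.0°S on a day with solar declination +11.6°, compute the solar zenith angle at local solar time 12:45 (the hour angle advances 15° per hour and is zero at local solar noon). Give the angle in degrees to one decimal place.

Hour angle H = 15° × (12.75 − 12) = 11.25°.
cos θ_z = sin φ sin δ + cos φ cos δ cos H = (-0.2588)(0.2011) + (0.9659)(0.9796)(0.9808) = 0.8760.
θ_z = arccos(0.8760) = 28.84°.

28.8°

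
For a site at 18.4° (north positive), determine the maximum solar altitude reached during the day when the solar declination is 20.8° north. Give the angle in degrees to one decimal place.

87.6°

At local solar noon the hour angle is zero, so the elevation is 90° − |φ − δ| = 90° − |18.4° − (20.8°)| = 90° − 2.4° = 87.6°.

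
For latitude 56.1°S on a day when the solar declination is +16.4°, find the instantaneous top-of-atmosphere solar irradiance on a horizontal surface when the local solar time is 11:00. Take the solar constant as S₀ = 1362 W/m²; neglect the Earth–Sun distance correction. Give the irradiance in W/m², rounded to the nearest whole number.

Hour angle H = 15° × (11 − 12) = -15.00°.
cos θ_z = sin φ sin δ + cos φ cos δ cos H = (-0.8300)(0.2823) + (0.5577)(0.9593)(0.9659) = 0.2824.
Top-of-atmosphere irradiance = S₀ cos θ_z = 1362 × 0.2824 = 384.63 W/m².

385 W/m²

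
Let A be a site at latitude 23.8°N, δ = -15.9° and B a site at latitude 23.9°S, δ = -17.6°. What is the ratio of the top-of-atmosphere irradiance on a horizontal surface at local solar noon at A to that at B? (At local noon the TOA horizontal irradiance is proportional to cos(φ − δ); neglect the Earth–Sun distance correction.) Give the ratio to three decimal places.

0.774

A: cos θ_z = cos(23.8° − (-15.9°)) = 0.7694.
B: cos θ_z = cos(-23.9° − (-17.6°)) = 0.9940.
Ratio A/B = 0.7694 / 0.9940 = 0.7740.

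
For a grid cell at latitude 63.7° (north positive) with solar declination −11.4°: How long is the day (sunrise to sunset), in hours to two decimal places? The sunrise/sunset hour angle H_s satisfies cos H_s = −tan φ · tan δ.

The sunset hour angle satisfies cos H_s = −tan φ tan δ = 0.4080, giving H_s = 65.92°.
Day length = 2 H_s / 15° h⁻¹ = 131.84° / 15 = 8.789 h.

8.79 hours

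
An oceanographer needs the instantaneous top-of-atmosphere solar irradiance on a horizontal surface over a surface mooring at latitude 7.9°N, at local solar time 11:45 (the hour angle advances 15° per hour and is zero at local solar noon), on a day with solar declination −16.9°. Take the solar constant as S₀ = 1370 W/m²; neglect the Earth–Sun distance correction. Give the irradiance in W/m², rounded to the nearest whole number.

Hour angle H = 15° × (11.75 − 12) = -3.75°.
With φ = 7.9°, δ = -16.9°, H = -3.75°: sin φ sin δ = -0.0400, cos φ cos δ cos H = 0.9457, so cos θ_z = 0.9057.
Top-of-atmosphere irradiance = S₀ cos θ_z = 1370 × 0.9057 = 1240.81 W/m².

1241 W/m²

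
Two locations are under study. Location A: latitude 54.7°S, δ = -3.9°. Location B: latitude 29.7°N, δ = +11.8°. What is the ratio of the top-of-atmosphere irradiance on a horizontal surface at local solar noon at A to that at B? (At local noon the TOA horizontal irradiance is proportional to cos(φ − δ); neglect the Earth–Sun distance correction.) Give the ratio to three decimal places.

A: cos θ_z = cos(-54.7° − (-3.9°)) = 0.6320.
B: cos θ_z = cos(29.7° − (11.8°)) = 0.9516.
Ratio A/B = 0.6320 / 0.9516 = 0.6641.

0.664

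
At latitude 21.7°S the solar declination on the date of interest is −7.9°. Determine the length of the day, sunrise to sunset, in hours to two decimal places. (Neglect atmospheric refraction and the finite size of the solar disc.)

−tan φ tan δ = −(-0.3979)(-0.1388) = -0.0552; H_s = arccos(-0.0552) = 93.16°.
Day length = 2 H_s / 15° h⁻¹ = 186.32° / 15 = 12.421 h.

12.42 hours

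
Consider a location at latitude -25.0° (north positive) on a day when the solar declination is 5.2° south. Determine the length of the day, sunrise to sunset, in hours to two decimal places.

12.32 hours

−tan φ tan δ = −(-0.4663)(-0.0910) = -0.0424; H_s = arccos(-0.0424) = 92.43°.
Day length = 2 H_s / 15° h⁻¹ = 184.86° / 15 = 12.324 h.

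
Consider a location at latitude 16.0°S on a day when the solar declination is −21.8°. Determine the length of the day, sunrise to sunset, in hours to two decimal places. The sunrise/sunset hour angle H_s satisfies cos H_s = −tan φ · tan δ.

The sunset hour angle satisfies cos H_s = −tan φ tan δ = -0.1147, giving H_s = 96.59°.
Day length = 2 H_s / 15° h⁻¹ = 193.18° / 15 = 12.879 h.

12.88 hours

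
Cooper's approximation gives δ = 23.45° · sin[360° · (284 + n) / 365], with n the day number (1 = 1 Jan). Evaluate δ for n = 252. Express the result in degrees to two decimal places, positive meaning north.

360 × (284 + 252) / 365 = 528.658°; sin(528.658°) = 0.1967.
δ = 23.45 × 0.1967 = 4.613° ≈ +4.61°.

+4.61°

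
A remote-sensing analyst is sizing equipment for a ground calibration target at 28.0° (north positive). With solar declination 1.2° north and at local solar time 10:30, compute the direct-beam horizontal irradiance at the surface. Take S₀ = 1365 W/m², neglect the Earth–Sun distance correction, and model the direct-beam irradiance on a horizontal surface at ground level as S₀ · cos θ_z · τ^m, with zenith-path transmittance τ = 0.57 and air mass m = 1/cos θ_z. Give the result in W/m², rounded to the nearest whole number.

570 W/m²

Hour angle H = 15° × (10.5 − 12) = -22.50°.
cos θ_z = sin(28.0°) sin(1.2°) + cos(28.0°) cos(1.2°) cos(-22.50°) = 0.0098 + 0.8156 = 0.8254.
Air mass m = 1/cos θ_z = 1/0.8254 = 1.212; τ^m = 0.57^1.212 = 0.5060.
Surface direct beam = 1365 × 0.8254 × 0.5060 = 570.10 W/m².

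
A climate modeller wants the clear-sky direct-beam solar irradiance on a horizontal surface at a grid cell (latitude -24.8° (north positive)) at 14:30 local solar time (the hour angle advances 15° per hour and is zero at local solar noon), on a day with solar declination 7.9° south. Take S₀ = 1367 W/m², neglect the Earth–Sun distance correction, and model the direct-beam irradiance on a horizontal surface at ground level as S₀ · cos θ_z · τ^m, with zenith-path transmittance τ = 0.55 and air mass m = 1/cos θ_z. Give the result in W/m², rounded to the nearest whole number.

Hour angle H = 15° × (14.5 − 12) = 37.50°.
cos θ_z = sin(-24.8°) sin(-7.9°) + cos(-24.8°) cos(-7.9°) cos(37.50°) = 0.0577 + 0.7134 = 0.7711.
Air mass m = 1/cos θ_z = 1/0.7711 = 1.297; τ^m = 0.55^1.297 = 0.4605.
Surface direct beam = 1367 × 0.7711 × 0.4605 = 485.41 W/m².

485 W/m²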